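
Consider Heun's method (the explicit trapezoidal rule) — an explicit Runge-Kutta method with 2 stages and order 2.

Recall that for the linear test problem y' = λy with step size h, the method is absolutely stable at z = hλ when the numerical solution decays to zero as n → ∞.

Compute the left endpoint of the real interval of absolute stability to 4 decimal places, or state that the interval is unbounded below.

z* = -2.0000.

Test eqn y'=λy, z=hλ:
  order 2, 2-stage ⇒ R(z)=1+z+z^2/2
  (e.g. R(-0.67)=0.55445, |R|=0.55445)

Solve |R(x)|<1 on ℝ⁻.
x=-0.67: |R|=0.5544
|R(-2.23)|=1.2565 |R(-1.71)|=0.7520 |R(-1.04)|=0.5008
Bisect:
  x_lo=-2.5589 |R|=1.7151  x_hi=-0.3795 |R|=0.6925
  mid=-1.46920 |R|=0.61007 →hi
  mid=-2.01404 |R|=1.01414 →lo
  mid=-1.74162 |R|=0.77500 →hi
  mid=-1.87783 |R|=0.88529 →hi
  mid=-1.94594 |R|=0.94740 →hi
  mid=-1.97999 |R|=0.98019 →hi
  mid=-1.99701 |R|=0.99702 →hi
  mid=-2.00553 |R|=1.00554 →lo
  mid=-2.00127 |R|=1.00127 →lo
  mid=-1.99914 |R|=0.99914 →hi
  ...
  [-2.00007,-1.99994] ⇒ x*=-2.0000
So |R|<1 on (-2.0000, 0).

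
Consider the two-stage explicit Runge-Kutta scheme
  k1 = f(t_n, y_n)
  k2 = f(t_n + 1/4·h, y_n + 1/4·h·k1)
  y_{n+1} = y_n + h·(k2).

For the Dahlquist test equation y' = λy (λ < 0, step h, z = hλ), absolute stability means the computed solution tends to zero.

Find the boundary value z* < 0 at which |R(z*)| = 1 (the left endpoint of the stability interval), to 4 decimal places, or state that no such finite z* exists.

z* = -4.0000.

Set f=λy, z=hλ:
  k1=λy_n ⇒ h·k1=z·y_n;  k2=λ(1+1/4z)y_n ⇒ h·k2=z(1+1/4z)y_n
  y_{n+1}/y_n = 1 + z(1+1/4z) = 1 + z + 1/4z²
  Hence R(z) = 1 + z + 1/4z².

Need |R(x)|<1, x<0.
x=-1.01: |R|=0.2450
R=1: x+1/4x²=0 ⇒ x=−4=-4.0000; min R=1−1/(4·1/4)=0.0000>−1
Confirm numerically:
  x=-3.705: |R|=0.72676 <1
  x=-2.773: |R|=0.14938 <1
  x=-1.870: |R|=0.00423 <1
  x=-4.497: |R|=1.55875 >1
  x=-4.385: |R|=1.42206 >1
  x=-4.072: |R|=1.07330 >1
So |R|<1 on (-4.0000, 0).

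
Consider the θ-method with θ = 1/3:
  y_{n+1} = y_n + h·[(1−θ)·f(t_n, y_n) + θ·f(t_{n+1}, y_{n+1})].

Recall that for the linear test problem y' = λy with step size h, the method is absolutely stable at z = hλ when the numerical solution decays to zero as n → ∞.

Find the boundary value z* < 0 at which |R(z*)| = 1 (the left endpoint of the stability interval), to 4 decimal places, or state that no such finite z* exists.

z* = -6.0000.

With y'=λy (z=hλ):
  y_{n+1} = y_n + z·[2/3·y_n + 1/3·y_{n+1}] ⇒ (1 − 1/3z)y_{n+1} = (1 + 2/3z)y_n
  so R(z) = (1 + 2/3z)/(1 − 1/3z).

Boundary: |R(x)|=1, x<0.
x=-0.92: |R|=0.2959
R=−1: 1+2/3x = −1+1/3x ⇒ -1/3x=2 ⇒ x=2/(-1/3)=-6.0000
Confirm numerically:
  x=-5.517: |R|=0.94329 <1
  x=-3.585: |R|=0.63326 <1
  x=-2.453: |R|=0.34953 <1
  x=-6.548: |R|=1.05739 >1
  x=-6.257: |R|=1.02776 >1
So |R|<1 on (-6.0000, 0).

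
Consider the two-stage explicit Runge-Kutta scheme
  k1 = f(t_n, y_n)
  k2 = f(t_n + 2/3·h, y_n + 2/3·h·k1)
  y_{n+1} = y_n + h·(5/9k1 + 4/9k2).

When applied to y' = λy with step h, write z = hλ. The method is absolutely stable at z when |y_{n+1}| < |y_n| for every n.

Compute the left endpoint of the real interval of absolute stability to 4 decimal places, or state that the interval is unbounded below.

Test eqn y'=λy, z=hλ:
  k1=λy_n ⇒ h·k1=z·y_n;  k2=λ(1+2/3z)y_n ⇒ h·k2=z(1+2/3z)y_n
  y_{n+1}/y_n = 1 + 5/9z + 4/9z(1+2/3z) = 1 + z + 8/27z²
  so R(z) = 1 + z + 8/27z².

Boundary: |R(x)|=1, x<0.
x=-0.48: |R|=0.5883
R=1: x+8/27x²=0 ⇒ x=−27/8=-3.3750; min R=1−1/(4·8/27)=0.1562>−1
Confirm numerically:
  x=-3.292: |R|=0.91904 <1
  x=-1.845: |R|=0.16360 <1
  x=-1.631: |R|=0.15720 <1
  x=-3.652: |R|=1.29973 >1
  x=-3.427: |R|=1.05280 >1
Stable set (-3.3750, 0).

left endpoint -3.3750.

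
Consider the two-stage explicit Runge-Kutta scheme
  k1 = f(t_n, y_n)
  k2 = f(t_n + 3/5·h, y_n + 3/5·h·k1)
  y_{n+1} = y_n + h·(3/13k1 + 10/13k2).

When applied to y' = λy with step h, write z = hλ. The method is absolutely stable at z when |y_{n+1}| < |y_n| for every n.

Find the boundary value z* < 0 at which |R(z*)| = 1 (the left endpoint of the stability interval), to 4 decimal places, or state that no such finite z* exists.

z* = -2.1667.

On y'=λy, z=hλ:
  k1=λy_n ⇒ h·k1=z·y_n;  k2=λ(1+3/5z)y_n ⇒ h·k2=z(1+3/5z)y_n
  y_{n+1}/y_n = 1 + 3/13z + 10/13z(1+3/5z) = 1 + z + 6/13z²
  ⇒ R(z) = 1 + z + 6/13z².

Need |R(x)|<1, x<0.
x=-0.87: |R|=0.4793
R=1: x+6/13x²=0 ⇒ x=−13/6=-2.1667; min R=1−1/(4·6/13)=0.4583>−1
Confirm numerically:
  x=-1.766: |R|=0.67343 <1
  x=-1.587: |R|=0.57542 <1
  x=-1.194: |R|=0.46399 <1
  x=-0.929: |R|=0.46933 <1
  x=-2.701: |R|=1.66611 >1
  x=-2.665: |R|=1.61295 >1
  x=-2.386: |R|=1.24154 >1
Interval (-2.1667, 0).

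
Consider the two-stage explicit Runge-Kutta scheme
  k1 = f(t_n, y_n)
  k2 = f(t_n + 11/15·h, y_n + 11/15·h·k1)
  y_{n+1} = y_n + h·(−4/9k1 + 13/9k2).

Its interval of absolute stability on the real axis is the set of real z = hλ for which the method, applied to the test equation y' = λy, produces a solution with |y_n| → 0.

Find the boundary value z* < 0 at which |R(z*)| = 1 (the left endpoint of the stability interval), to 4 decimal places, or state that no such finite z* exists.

Test eqn y'=λy, z=hλ:
  k1=λy_n ⇒ h·k1=z·y_n;  k2=λ(1+11/15z)y_n ⇒ h·k2=z(1+11/15z)y_n
  y_{n+1}/y_n = 1 − 4/9z + 13/9z(1+11/15z) = 1 + z + 143/135z²
  Hence R(z) = 1 + z + 143/135z².

Find x<0 with |R(x)|<1.
x=-0.33: |R|=0.7854
R=1: x+143/135x²=0 ⇒ x=−135/143=-0.9441; min R=1−1/(4·143/135)=0.7640>−1
Confirm numerically:
  x=-0.825: |R|=0.89596 <1
  x=-0.493: |R|=0.76445 <1
  x=-1.373: |R|=1.62384 >1
  x=-1.153: |R|=1.25519 >1
Interval (-0.9441, 0).

z* = -0.9441.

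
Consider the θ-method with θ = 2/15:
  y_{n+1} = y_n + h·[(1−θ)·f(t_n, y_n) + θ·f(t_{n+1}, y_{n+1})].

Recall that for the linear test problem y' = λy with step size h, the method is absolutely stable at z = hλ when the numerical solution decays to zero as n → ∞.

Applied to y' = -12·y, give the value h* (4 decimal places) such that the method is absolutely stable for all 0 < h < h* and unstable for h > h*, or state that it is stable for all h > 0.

Set f=λy, z=hλ:
  y_{n+1} = y_n + z·[13/15·y_n + 2/15·y_{n+1}] ⇒ (1 − 2/15z)y_{n+1} = (1 + 13/15z)y_n
  R(z) = (1 + 13/15z)/(1 − 2/15z).

Need |R(x)|<1, x<0.
x=-0.67: |R|=0.3849
R=−1: 1+13/15x = −1+2/15x ⇒ -11/15x=2 ⇒ x=2/(-11/15)=-2.7273
Confirm numerically:
  x=-2.370: |R|=0.80091 <1
  x=-1.899: |R|=0.51532 <1
  x=-1.754: |R|=0.42155 <1
  x=-1.697: |R|=0.38388 <1
  x=-3.229: |R|=1.25720 >1
  x=-3.227: |R|=1.25622 >1
Stable set (-2.7273, 0).

(-2.7273,0); λ=-12 ⇒ h* = (30/11)/12 = 0.2273.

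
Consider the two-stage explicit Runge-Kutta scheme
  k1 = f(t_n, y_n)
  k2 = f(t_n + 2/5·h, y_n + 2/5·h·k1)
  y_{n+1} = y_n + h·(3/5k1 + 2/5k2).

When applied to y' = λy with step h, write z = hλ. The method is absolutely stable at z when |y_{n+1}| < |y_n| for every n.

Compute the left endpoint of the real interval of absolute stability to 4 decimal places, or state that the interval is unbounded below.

Set f=λy, z=hλ:
  k1=λy_n ⇒ h·k1=z·y_n;  k2=λ(1+2/5z)y_n ⇒ h·k2=z(1+2/5z)y_n
  y_{n+1}/y_n = 1 + 3/5z + 2/5z(1+2/5z) = 1 + z + 4/25z²
  R(z) = 1 + z + 4/25z².

Solve |R(x)|<1 on ℝ⁻.
x=-1.33: |R|=0.0470
R=1: x+4/25x²=0 ⇒ x=−25/4=-6.2500; min R=1−1/(4·4/25)=-0.5625>−1
Confirm numerically:
  x=-4.880: |R|=0.06970 <1
  x=-2.952: |R|=0.55771 <1
  x=-2.784: |R|=0.54390 <1
  x=-6.493: |R|=1.25245 >1
  x=-6.328: |R|=1.07897 >1
Interval (-6.2500, 0).

z* = -6.2500.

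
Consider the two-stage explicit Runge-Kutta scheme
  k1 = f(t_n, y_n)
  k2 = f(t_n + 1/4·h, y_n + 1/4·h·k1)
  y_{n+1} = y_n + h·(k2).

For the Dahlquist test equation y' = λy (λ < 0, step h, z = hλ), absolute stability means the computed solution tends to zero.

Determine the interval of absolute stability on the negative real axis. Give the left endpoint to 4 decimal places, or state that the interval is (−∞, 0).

(-4.0000, 0).

On y'=λy, z=hλ:
  k1=λy_n ⇒ h·k1=z·y_n;  k2=λ(1+1/4z)y_n ⇒ h·k2=z(1+1/4z)y_n
  y_{n+1}/y_n = 1 + z(1+1/4z) = 1 + z + 1/4z²
  ⇒ R(z) = 1 + z + 1/4z².

Find x<0 with |R(x)|<1.
x=-1.02: |R|=0.2401
R=1: x+1/4x²=0 ⇒ x=−4=-4.0000; min R=1−1/(4·1/4)=0.0000>−1
Confirm numerically:
  x=-3.703: |R|=0.72505 <1
  x=-3.248: |R|=0.38938 <1
  x=-3.005: |R|=0.25251 <1
  x=-2.214: |R|=0.01145 <1
  x=-4.096: |R|=1.09830 >1
  x=-4.085: |R|=1.08681 >1
Interval (-4.0000, 0).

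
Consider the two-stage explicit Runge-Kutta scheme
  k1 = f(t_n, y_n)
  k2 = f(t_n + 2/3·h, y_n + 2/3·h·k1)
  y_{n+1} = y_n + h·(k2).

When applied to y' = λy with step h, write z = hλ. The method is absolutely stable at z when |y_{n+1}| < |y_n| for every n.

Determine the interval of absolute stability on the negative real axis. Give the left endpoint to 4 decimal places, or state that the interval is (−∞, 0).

z∈(-1.5000,0).

With y'=λy (z=hλ):
  k1=λy_n ⇒ h·k1=z·y_n;  k2=λ(1+2/3z)y_n ⇒ h·k2=z(1+2/3z)y_n
  y_{n+1}/y_n = 1 + z(1+2/3z) = 1 + z + 2/3z²
  Hence R(z) = 1 + z + 2/3z².

Boundary: |R(x)|=1, x<0.
x=-1.79: |R|=1.3461
R=1: x+2/3x²=0 ⇒ x=−3/2=-1.5000; min R=1−1/(4·2/3)=0.6250>−1
Confirm numerically:
  x=-0.915: |R|=0.64315 <1
  x=-0.818: |R|=0.62808 <1
  x=-0.795: |R|=0.62635 <1
  x=-0.636: |R|=0.63366 <1
  x=-1.820: |R|=1.38827 >1
  x=-1.778: |R|=1.32952 >1
  x=-1.576: |R|=1.07985 >1
Stable set (-1.5000, 0).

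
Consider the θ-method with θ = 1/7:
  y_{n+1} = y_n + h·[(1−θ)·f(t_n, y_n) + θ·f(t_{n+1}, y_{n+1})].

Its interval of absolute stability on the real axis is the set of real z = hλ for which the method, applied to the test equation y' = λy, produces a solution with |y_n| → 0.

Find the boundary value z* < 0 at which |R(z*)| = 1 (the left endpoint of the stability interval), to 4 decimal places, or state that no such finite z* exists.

z* = -2.8000.

Test eqn y'=λy, z=hλ:
  y_{n+1} = y_n + z·[6/7·y_n + 1/7·y_{n+1}] ⇒ (1 − 1/7z)y_{n+1} = (1 + 6/7z)y_n
  R(z) = (1 + 6/7z)/(1 − 1/7z).

Boundary: |R(x)|=1, x<0.
x=-1.55: |R|=0.2690
R=−1: 1+6/7x = −1+1/7x ⇒ -5/7x=2 ⇒ x=2/(-5/7)=-2.8000
Confirm numerically:
  x=-2.611: |R|=0.90168 <1
  x=-2.135: |R|=0.63602 <1
  x=-1.326: |R|=0.11482 <1
  x=-1.122: |R|=0.03300 <1
  x=-3.235: |R|=1.21251 >1
  x=-2.930: |R|=1.06546 >1
Stable set (-2.8000, 0).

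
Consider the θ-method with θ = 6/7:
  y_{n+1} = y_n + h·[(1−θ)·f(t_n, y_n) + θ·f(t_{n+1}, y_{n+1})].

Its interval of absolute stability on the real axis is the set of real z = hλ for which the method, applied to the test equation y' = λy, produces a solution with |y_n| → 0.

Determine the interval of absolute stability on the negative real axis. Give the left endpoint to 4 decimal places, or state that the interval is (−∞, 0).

(−∞, 0) — no finite endpoint.

Test eqn y'=λy, z=hλ:
  y_{n+1} = y_n + z·[1/7·y_n + 6/7·y_{n+1}] ⇒ (1 − 6/7z)y_{n+1} = (1 + 1/7z)y_n
  so R(z) = (1 + 1/7z)/(1 − 6/7z).

Boundary: |R(x)|=1, x<0.
x=-1.41: |R|=0.3616
x=-2: |R|=0.2632
x=-10: |R|=0.0448
x=-100: |R|=0.1532
θ=6/7≥1/2 ⇒ |1+1/7x|<|1−6/7x| ∀x<0 ⇒ unbounded interval.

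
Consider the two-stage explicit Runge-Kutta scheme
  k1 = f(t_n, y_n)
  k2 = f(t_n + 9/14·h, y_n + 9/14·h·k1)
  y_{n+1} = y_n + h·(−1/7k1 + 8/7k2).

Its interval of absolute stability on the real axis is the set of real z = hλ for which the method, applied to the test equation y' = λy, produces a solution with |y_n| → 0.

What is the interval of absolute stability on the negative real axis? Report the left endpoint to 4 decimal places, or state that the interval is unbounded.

(-1.3611, 0).

With y'=λy (z=hλ):
  k1=λy_n ⇒ h·k1=z·y_n;  k2=λ(1+9/14z)y_n ⇒ h·k2=z(1+9/14z)y_n
  y_{n+1}/y_n = 1 − 1/7z + 8/7z(1+9/14z) = 1 + z + 36/49z²
  ⇒ R(z) = 1 + z + 36/49z².

Boundary: |R(x)|=1, x<0.
x=-0.86: |R|=0.6834
R=1: x+36/49x²=0 ⇒ x=−49/36=-1.3611; min R=1−1/(4·36/49)=0.6597>−1
Confirm numerically:
  x=-1.187: |R|=0.84816 <1
  x=-1.025: |R|=0.74689 <1
  x=-0.778: |R|=0.66670 <1
  x=-1.797: |R|=1.57548 >1
  x=-1.763: |R|=1.52055 >1
So |R|<1 on (-1.3611, 0).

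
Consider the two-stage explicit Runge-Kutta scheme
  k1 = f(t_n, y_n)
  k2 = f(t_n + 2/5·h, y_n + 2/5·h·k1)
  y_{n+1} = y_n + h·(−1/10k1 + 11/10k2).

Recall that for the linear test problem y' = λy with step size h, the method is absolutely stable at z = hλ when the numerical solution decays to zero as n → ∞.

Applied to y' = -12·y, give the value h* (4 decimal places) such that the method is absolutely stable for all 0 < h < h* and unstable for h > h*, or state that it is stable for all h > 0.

Test eqn y'=λy, z=hλ:
  k1=λy_n ⇒ h·k1=z·y_n;  k2=λ(1+2/5z)y_n ⇒ h·k2=z(1+2/5z)y_n
  y_{n+1}/y_n = 1 − 1/10z + 11/10z(1+2/5z) = 1 + z + 11/25z²
  R(z) = 1 + z + 11/25z².

Solve |R(x)|<1 on ℝ⁻.
x=-1: |R|=0.4400
R=1: x+11/25x²=0 ⇒ x=−25/11=-2.2727; min R=1−1/(4·11/25)=0.4318>−1
Confirm numerically:
  x=-2.038: |R|=0.78952 <1
  x=-1.858: |R|=0.66095 <1
  x=-1.268: |R|=0.43944 <1
  x=-0.950: |R|=0.44710 <1
  x=-2.626: |R|=1.40819 >1
  x=-2.308: |R|=1.03582 >1
So |R|<1 on (-2.2727, 0).

(-2.2727,0); λ=-12 ⇒ h* = (25/11)/12 = 0.1894.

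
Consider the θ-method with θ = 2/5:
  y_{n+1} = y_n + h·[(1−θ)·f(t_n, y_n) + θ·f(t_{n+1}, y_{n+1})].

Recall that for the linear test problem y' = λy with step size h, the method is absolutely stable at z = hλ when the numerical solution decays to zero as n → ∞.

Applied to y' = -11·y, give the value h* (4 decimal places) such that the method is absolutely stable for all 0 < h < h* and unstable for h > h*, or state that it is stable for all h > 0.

On y'=λy, z=hλ:
  y_{n+1} = y_n + z·[3/5·y_n + 2/5·y_{n+1}] ⇒ (1 − 2/5z)y_{n+1} = (1 + 3/5z)y_n
  R(z) = (1 + 3/5z)/(1 − 2/5z).

Solve |R(x)|<1 on ℝ⁻.
x=-0.82: |R|=0.3825
R=−1: 1+3/5x = −1+2/5x ⇒ -1/5x=2 ⇒ x=2/(-1/5)=-10.0000
Confirm numerically:
  x=-8.710: |R|=0.94246 <1
  x=-5.375: |R|=0.70635 <1
  x=-4.548: |R|=0.61322 <1
  x=-4.023: |R|=0.54185 <1
  x=-10.486: |R|=1.01871 >1
  x=-10.148: |R|=1.00585 >1
  x=-10.108: |R|=1.00428 >1
So |R|<1 on (-10.0000, 0).

(-10.0000,0); λ=-11 ⇒ h* = (10)/11 = 0.9091.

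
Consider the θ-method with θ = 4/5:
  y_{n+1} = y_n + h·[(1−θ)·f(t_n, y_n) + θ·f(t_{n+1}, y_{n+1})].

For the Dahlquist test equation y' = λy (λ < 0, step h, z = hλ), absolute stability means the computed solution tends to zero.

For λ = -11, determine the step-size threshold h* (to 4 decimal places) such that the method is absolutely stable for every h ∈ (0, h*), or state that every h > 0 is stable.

Set f=λy, z=hλ:
  y_{n+1} = y_n + z·[1/5·y_n + 4/5·y_{n+1}] ⇒ (1 − 4/5z)y_{n+1} = (1 + 1/5z)y_n
  Hence R(z) = (1 + 1/5z)/(1 − 4/5z).

Find x<0 with |R(x)|<1.
x=-1.34: |R|=0.3533
x=-2: |R|=0.2308
x=-10: |R|=0.1111
x=-100: |R|=0.2346
θ=4/5≥1/2 ⇒ |1+1/5x|<|1−4/5x| ∀x<0 ⇒ interval (−∞,0).

interval (−∞, 0). Any h>0 works for λ=-11.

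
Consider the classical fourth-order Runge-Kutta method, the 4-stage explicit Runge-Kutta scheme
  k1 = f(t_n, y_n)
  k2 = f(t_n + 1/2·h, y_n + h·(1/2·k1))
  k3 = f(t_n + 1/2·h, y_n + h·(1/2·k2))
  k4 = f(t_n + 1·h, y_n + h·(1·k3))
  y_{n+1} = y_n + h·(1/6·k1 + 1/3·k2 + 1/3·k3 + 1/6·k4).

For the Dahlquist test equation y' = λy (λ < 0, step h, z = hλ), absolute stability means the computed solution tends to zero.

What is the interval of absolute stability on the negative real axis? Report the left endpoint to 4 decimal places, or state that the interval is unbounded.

(-2.7853, 0).

With y'=λy (z=hλ):
  order 4, 4-stage ⇒ R(z)=1+z+z^2/2+z^3/6+z^4/24
  (e.g. R(-0.45)=0.63777, |R|=0.63777)

Boundary: |R(x)|=1, x<0.
x=-0.45: |R|=0.6378
|R(-2.87)|=1.1354 |R(-2.84)|=1.0857 |R(-1.19)|=0.3207
Bisect:
  x_lo=-3.3656 |R|=2.2903  x_hi=-0.3559 |R|=0.7006
  mid=-1.86074 |R|=0.29618 →hi
  mid=-2.61316 |R|=0.77002 →hi
  mid=-2.98938 |R|=1.35389 →lo
  mid=-2.80127 |R|=1.02436 →lo
  mid=-2.70722 |R|=0.88853 →hi
  mid=-2.75424 |R|=0.95419 →hi
  mid=-2.77776 |R|=0.98870 →hi
  mid=-2.78951 |R|=1.00638 →lo
  ...
  [-2.78547,-2.78529] ⇒ x*=-2.7853
Interval (-2.7853, 0).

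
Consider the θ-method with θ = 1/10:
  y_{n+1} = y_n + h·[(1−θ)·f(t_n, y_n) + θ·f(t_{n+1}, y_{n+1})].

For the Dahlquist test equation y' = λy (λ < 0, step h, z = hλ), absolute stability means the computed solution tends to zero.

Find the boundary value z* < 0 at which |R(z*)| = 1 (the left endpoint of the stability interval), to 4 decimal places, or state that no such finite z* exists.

left endpoint -2.5000.

Test eqn y'=λy, z=hλ:
  y_{n+1} = y_n + z·[9/10·y_n + 1/10·y_{n+1}] ⇒ (1 − 1/10z)y_{n+1} = (1 + 9/10z)y_n
  ⇒ R(z) = (1 + 9/10z)/(1 − 1/10z).

Need |R(x)|<1, x<0.
x=-0.74: |R|=0.3110
R=−1: 1+9/10x = −1+1/10x ⇒ -4/5x=2 ⇒ x=2/(-4/5)=-2.5000
Confirm numerically:
  x=-2.243: |R|=0.83207 <1
  x=-2.055: |R|=0.70469 <1
  x=-1.983: |R|=0.65484 <1
  x=-1.336: |R|=0.17855 <1
  x=-2.723: |R|=1.14022 >1
  x=-2.628: |R|=1.08109 >1
Interval (-2.5000, 0).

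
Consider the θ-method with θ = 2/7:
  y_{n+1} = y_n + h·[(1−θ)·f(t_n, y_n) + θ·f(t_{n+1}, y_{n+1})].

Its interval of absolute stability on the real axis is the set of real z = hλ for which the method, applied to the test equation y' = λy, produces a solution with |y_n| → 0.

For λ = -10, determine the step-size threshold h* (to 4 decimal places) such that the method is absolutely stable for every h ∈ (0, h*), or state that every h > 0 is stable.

(-4.6667,0); λ=-10 ⇒ h* = (14/3)/10 = 0.4667.

Test eqn y'=λy, z=hλ:
  y_{n+1} = y_n + z·[5/7·y_n + 2/7·y_{n+1}] ⇒ (1 − 2/7z)y_{n+1} = (1 + 5/7z)y_n
  R(z) = (1 + 5/7z)/(1 − 2/7z).

Solve |R(x)|<1 on ℝ⁻.
x=-0.68: |R|=0.4306
R=−1: 1+5/7x = −1+2/7x ⇒ -3/7x=2 ⇒ x=2/(-3/7)=-4.6667
Confirm numerically:
  x=-4.544: |R|=0.97713 <1
  x=-2.808: |R|=0.55802 <1
  x=-2.076: |R|=0.30308 <1
  x=-5.195: |R|=1.09114 >1
  x=-5.178: |R|=1.08838 >1
  x=-4.866: |R|=1.03574 >1
Stable set (-4.6667, 0).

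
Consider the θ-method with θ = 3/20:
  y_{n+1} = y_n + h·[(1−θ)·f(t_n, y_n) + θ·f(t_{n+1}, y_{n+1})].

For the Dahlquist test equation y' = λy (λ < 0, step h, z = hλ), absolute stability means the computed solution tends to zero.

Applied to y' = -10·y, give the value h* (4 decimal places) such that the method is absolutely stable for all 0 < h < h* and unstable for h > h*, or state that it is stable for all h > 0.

Set f=λy, z=hλ:
  y_{n+1} = y_n + z·[17/20·y_n + 3/20·y_{n+1}] ⇒ (1 − 3/20z)y_{n+1} = (1 + 17/20z)y_n
  R(z) = (1 + 17/20z)/(1 − 3/20z).

Find x<0 with |R(x)|<1.
x=-1.1: |R|=0.0558
R=−1: 1+17/20x = −1+3/20x ⇒ -7/10x=2 ⇒ x=2/(-7/10)=-2.8571
Confirm numerically:
  x=-2.644: |R|=0.89317 <1
  x=-2.090: |R|=0.59117 <1
  x=-1.451: |R|=0.19164 <1
  x=-3.096: |R|=1.11418 >1
  x=-2.923: |R|=1.03205 >1
Interval (-2.8571, 0).

(-2.8571,0); λ=-10 ⇒ h* = (20/7)/10 = 0.2857.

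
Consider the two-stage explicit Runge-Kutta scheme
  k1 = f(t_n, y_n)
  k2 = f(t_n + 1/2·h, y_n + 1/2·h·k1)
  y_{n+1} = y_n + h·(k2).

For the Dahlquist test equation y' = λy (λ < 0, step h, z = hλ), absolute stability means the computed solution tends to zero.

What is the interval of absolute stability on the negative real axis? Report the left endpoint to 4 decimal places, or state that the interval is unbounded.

On y'=λy, z=hλ:
  k1=λy_n ⇒ h·k1=z·y_n;  k2=λ(1+1/2z)y_n ⇒ h·k2=z(1+1/2z)y_n
  y_{n+1}/y_n = 1 + z(1+1/2z) = 1 + z + 1/2z²
  ⇒ R(z) = 1 + z + 1/2z².

Need |R(x)|<1, x<0.
x=-0.81: |R|=0.5181
R=1: x+1/2x²=0 ⇒ x=−2=-2.0000; min R=1−1/(4·1/2)=0.5000>−1
Confirm numerically:
  x=-1.440: |R|=0.59680 <1
  x=-1.359: |R|=0.56444 <1
  x=-1.003: |R|=0.50000 <1
  x=-2.501: |R|=1.62650 >1
  x=-2.450: |R|=1.55125 >1
So |R|<1 on (-2.0000, 0).

z∈(-2.0000,0).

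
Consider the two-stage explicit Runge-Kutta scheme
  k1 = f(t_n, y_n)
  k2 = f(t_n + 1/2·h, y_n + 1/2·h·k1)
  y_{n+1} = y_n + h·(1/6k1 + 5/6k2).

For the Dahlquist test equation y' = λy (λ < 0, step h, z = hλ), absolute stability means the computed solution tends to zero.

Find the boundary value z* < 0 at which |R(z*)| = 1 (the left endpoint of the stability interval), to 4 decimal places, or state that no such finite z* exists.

left endpoint -2.4000.

With y'=λy (z=hλ):
  k1=λy_n ⇒ h·k1=z·y_n;  k2=λ(1+1/2z)y_n ⇒ h·k2=z(1+1/2z)y_n
  y_{n+1}/y_n = 1 + 1/6z + 5/6z(1+1/2z) = 1 + z + 5/12z²
  Hence R(z) = 1 + z + 5/12z².

Need |R(x)|<1, x<0.
x=-0.99: |R|=0.4184
R=1: x+5/12x²=0 ⇒ x=−12/5=-2.4000; min R=1−1/(4·5/12)=0.4000>−1
Confirm numerically:
  x=-2.254: |R|=0.86288 <1
  x=-2.103: |R|=0.73975 <1
  x=-2.003: |R|=0.66867 <1
  x=-1.730: |R|=0.51704 <1
  x=-2.779: |R|=1.43885 >1
  x=-2.505: |R|=1.10959 >1
  x=-2.423: |R|=1.02322 >1
Stable set (-2.4000, 0).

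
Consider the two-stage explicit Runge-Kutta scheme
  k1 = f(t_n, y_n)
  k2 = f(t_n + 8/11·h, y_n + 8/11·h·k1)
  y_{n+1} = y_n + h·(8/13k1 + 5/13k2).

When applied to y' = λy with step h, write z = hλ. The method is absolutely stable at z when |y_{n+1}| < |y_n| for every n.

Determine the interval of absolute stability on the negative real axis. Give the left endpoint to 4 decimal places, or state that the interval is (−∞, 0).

z∈(-3.5750,0).

Set f=λy, z=hλ:
  k1=λy_n ⇒ h·k1=z·y_n;  k2=λ(1+8/11z)y_n ⇒ h·k2=z(1+8/11z)y_n
  y_{n+1}/y_n = 1 + 8/13z + 5/13z(1+8/11z) = 1 + z + 40/143z²
  so R(z) = 1 + z + 40/143z².

Find x<0 with |R(x)|<1.
x=-0.93: |R|=0.3119
R=1: x+40/143x²=0 ⇒ x=−143/40=-3.5750; min R=1−1/(4·40/143)=0.1062>−1
Confirm numerically:
  x=-3.075: |R|=0.56993 <1
  x=-2.622: |R|=0.30104 <1
  x=-2.607: |R|=0.29410 <1
  x=-1.479: |R|=0.13287 <1
  x=-3.949: |R|=1.41313 >1
  x=-3.848: |R|=1.29385 >1
  x=-3.604: |R|=1.02924 >1
Stable set (-3.5750, 0).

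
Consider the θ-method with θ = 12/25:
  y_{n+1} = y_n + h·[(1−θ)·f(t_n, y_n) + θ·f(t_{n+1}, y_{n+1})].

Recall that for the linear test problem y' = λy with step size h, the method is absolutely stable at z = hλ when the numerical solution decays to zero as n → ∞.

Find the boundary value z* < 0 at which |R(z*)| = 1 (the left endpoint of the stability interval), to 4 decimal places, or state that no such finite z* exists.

Test eqn y'=λy, z=hλ:
  y_{n+1} = y_n + z·[13/25·y_n + 12/25·y_{n+1}] ⇒ (1 − 12/25z)y_{n+1} = (1 + 13/25z)y_n
  ⇒ R(z) = (1 + 13/25z)/(1 − 12/25z).

Boundary: |R(x)|=1, x<0.
x=-1.26: |R|=0.2149
R=−1: 1+13/25x = −1+12/25x ⇒ -1/25x=2 ⇒ x=2/(-1/25)=-50.0000
Confirm numerically:
  x=-49.912: |R|=0.99986 <1
  x=-44.003: |R|=0.98916 <1
  x=-32.423: |R|=0.95755 <1
  x=-29.556: |R|=0.94615 <1
  x=-50.575: |R|=1.00091 >1
  x=-50.040: |R|=1.00006 >1
So |R|<1 on (-50.0000, 0).

z* = -50.0000.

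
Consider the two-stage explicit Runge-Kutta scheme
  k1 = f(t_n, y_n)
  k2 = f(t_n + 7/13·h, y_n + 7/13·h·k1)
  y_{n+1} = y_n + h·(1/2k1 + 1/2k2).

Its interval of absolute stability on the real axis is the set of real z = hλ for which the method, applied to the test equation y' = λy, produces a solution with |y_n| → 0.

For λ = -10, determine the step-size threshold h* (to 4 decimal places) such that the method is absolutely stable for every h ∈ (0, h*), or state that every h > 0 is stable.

On y'=λy, z=hλ:
  k1=λy_n ⇒ h·k1=z·y_n;  k2=λ(1+7/13z)y_n ⇒ h·k2=z(1+7/13z)y_n
  y_{n+1}/y_n = 1 + 1/2z + 1/2z(1+7/13z) = 1 + z + 7/26z²
  Hence R(z) = 1 + z + 7/26z².

Find x<0 with |R(x)|<1.
x=-0.72: |R|=0.4196
R=1: x+7/26x²=0 ⇒ x=−26/7=-3.7143; min R=1−1/(4·7/26)=0.0714>−1
Confirm numerically:
  x=-3.221: |R|=0.57223 <1
  x=-2.870: |R|=0.34763 <1
  x=-2.864: |R|=0.34436 <1
  x=-4.146: |R|=1.48189 >1
  x=-3.832: |R|=1.12144 >1
So |R|<1 on (-3.7143, 0).

(-3.7143,0); λ=-10 ⇒ h* = (26/7)/10 = 0.3714.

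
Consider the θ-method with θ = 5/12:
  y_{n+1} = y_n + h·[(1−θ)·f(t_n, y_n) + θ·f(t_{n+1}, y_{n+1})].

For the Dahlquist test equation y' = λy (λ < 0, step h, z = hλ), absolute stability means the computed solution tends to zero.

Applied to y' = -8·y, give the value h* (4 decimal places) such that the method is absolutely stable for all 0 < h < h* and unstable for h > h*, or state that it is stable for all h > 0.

Set f=λy, z=hλ:
  y_{n+1} = y_n + z·[7/12·y_n + 5/12·y_{n+1}] ⇒ (1 − 5/12z)y_{n+1} = (1 + 7/12z)y_n
  so R(z) = (1 + 7/12z)/(1 − 5/12z).

Find x<0 with |R(x)|<1.
x=-0.82: |R|=0.3888
R=−1: 1+7/12x = −1+5/12x ⇒ -1/6x=2 ⇒ x=2/(-1/6)=-12.0000
Confirm numerically:
  x=-9.303: |R|=0.90782 <1
  x=-7.710: |R|=0.83027 <1
  x=-7.643: |R|=0.82647 <1
  x=-12.564: |R|=1.01508 >1
  x=-12.145: |R|=1.00399 >1
Interval (-12.0000, 0).

(-12.0000,0); λ=-8 ⇒ h* = (12)/8 = 1.5000.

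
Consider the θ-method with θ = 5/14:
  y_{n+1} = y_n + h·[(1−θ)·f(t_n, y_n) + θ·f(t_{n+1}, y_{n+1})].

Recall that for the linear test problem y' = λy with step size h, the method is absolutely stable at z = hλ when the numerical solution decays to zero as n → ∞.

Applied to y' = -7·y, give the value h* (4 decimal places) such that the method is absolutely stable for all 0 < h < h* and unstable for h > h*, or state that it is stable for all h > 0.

On y'=λy, z=hλ:
  y_{n+1} = y_n + z·[9/14·y_n + 5/14·y_{n+1}] ⇒ (1 − 5/14z)y_{n+1} = (1 + 9/14z)y_n
  Hence R(z) = (1 + 9/14z)/(1 − 5/14z).

Boundary: |R(x)|=1, x<0.
x=-1.29: |R|=0.1169
R=−1: 1+9/14x = −1+5/14x ⇒ -2/7x=2 ⇒ x=2/(-2/7)=-7.0000
Confirm numerically:
  x=-6.967: |R|=0.99730 <1
  x=-6.475: |R|=0.95472 <1
  x=-6.431: |R|=0.95069 <1
  x=-2.850: |R|=0.41239 <1
  x=-7.119: |R|=1.00960 >1
  x=-7.114: |R|=1.00920 >1
  x=-7.035: |R|=1.00285 >1
Stable set (-7.0000, 0).

(-7.0000,0); λ=-7 ⇒ h* = (7)/7 = 1.0000.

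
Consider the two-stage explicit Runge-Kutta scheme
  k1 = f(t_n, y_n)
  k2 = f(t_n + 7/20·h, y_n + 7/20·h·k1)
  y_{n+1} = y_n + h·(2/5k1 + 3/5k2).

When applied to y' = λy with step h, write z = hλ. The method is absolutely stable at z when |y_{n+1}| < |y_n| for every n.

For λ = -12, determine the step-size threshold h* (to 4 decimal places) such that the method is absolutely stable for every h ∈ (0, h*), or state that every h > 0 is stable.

Set f=λy, z=hλ:
  k1=λy_n ⇒ h·k1=z·y_n;  k2=λ(1+7/20z)y_n ⇒ h·k2=z(1+7/20z)y_n
  y_{n+1}/y_n = 1 + 2/5z + 3/5z(1+7/20z) = 1 + z + 21/100z²
  so R(z) = 1 + z + 21/100z².

Boundary: |R(x)|=1, x<0.
x=-0.74: |R|=0.3750
R=1: x+21/100x²=0 ⇒ x=−100/21=-4.7619; min R=1−1/(4·21/100)=-0.1905>−1
Confirm numerically:
  x=-3.232: |R|=0.03838 <1
  x=-2.761: |R|=0.16014 <1
  x=-2.092: |R|=0.17294 <1
  x=-5.059: |R|=1.31563 >1
  x=-4.872: |R|=1.11264 >1
Interval (-4.7619, 0).

(-4.7619,0); λ=-12 ⇒ h* = (100/21)/12 = 0.3968.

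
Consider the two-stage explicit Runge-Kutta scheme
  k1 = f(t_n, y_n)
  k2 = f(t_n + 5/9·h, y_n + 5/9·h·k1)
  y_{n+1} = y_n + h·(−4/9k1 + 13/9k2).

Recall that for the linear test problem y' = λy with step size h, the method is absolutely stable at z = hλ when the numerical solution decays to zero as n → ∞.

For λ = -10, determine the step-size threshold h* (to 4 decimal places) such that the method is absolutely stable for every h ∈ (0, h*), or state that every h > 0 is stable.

(-1.2462,0); λ=-10 ⇒ h* = (81/65)/10 = 0.1246.

On y'=λy, z=hλ:
  k1=λy_n ⇒ h·k1=z·y_n;  k2=λ(1+5/9z)y_n ⇒ h·k2=z(1+5/9z)y_n
  y_{n+1}/y_n = 1 − 4/9z + 13/9z(1+5/9z) = 1 + z + 65/81z²
  R(z) = 1 + z + 65/81z².

Solve |R(x)|<1 on ℝ⁻.
x=-1.77: |R|=1.7441
R=1: x+65/81x²=0 ⇒ x=−81/65=-1.2462; min R=1−1/(4·65/81)=0.6885>−1
Confirm numerically:
  x=-1.017: |R|=0.81298 <1
  x=-0.919: |R|=0.75873 <1
  x=-0.890: |R|=0.74564 <1
  x=-0.643: |R|=0.68878 <1
  x=-1.368: |R|=1.13376 >1
  x=-1.350: |R|=1.11250 >1
  x=-1.328: |R|=1.08722 >1
So |R|<1 on (-1.2462, 0).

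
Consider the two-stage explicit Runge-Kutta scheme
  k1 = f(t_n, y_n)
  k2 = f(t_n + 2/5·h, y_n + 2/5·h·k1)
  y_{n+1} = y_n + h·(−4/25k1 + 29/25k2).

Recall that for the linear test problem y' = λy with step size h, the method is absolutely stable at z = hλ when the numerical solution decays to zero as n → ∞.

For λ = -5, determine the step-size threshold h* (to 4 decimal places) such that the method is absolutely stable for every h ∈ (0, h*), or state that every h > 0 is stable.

(-2.1552,0); λ=-5 ⇒ h* = (125/58)/5 = 0.4310.

Set f=λy, z=hλ:
  k1=λy_n ⇒ h·k1=z·y_n;  k2=λ(1+2/5z)y_n ⇒ h·k2=z(1+2/5z)y_n
  y_{n+1}/y_n = 1 − 4/25z + 29/25z(1+2/5z) = 1 + z + 58/125z²
  ⇒ R(z) = 1 + z + 58/125z².

Boundary: |R(x)|=1, x<0.
x=-0.99: |R|=0.4648
R=1: x+58/125x²=0 ⇒ x=−125/58=-2.1552; min R=1−1/(4·58/125)=0.4612>−1
Confirm numerically:
  x=-1.931: |R|=0.79915 <1
  x=-1.927: |R|=0.79598 <1
  x=-1.782: |R|=0.69144 <1
  x=-1.001: |R|=0.46393 <1
  x=-2.713: |R|=1.70221 >1
  x=-2.671: |R|=1.63929 >1
  x=-2.304: |R|=1.15911 >1
Stable set (-2.1552, 0).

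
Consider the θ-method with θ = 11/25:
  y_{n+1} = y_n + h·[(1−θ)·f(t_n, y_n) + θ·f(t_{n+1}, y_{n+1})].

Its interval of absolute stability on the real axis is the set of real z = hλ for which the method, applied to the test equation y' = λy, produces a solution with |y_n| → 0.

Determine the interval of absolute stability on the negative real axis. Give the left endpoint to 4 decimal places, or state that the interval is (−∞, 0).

Test eqn y'=λy, z=hλ:
  y_{n+1} = y_n + z·[14/25·y_n + 11/25·y_{n+1}] ⇒ (1 − 11/25z)y_{n+1} = (1 + 14/25z)y_n
  R(z) = (1 + 14/25z)/(1 − 11/25z).

Boundary: |R(x)|=1, x<0.
x=-0.34: |R|=0.7042
R=−1: 1+14/25x = −1+11/25x ⇒ -3/25x=2 ⇒ x=2/(-3/25)=-16.6667
Confirm numerically:
  x=-15.950: |R|=0.98927 <1
  x=-14.802: |R|=0.97022 <1
  x=-12.852: |R|=0.93121 <1
  x=-16.991: |R|=1.00459 >1
  x=-16.973: |R|=1.00434 >1
  x=-16.720: |R|=1.00077 >1
Interval (-16.6667, 0).

(-16.6667, 0).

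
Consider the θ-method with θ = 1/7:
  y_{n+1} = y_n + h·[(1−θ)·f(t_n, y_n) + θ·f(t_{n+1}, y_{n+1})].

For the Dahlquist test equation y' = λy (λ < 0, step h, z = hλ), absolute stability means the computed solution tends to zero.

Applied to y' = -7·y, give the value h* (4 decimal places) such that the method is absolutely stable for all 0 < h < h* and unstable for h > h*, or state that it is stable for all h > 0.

(-2.8000,0); λ=-7 ⇒ h* = (14/5)/7 = 0.4000.

On y'=λy, z=hλ:
  y_{n+1} = y_n + z·[6/7·y_n + 1/7·y_{n+1}] ⇒ (1 − 1/7z)y_{n+1} = (1 + 6/7z)y_n
  ⇒ R(z) = (1 + 6/7z)/(1 − 1/7z).

Boundary: |R(x)|=1, x<0.
x=-1.45: |R|=0.2012
R=−1: 1+6/7x = −1+1/7x ⇒ -5/7x=2 ⇒ x=2/(-5/7)=-2.8000
Confirm numerically:
  x=-2.417: |R|=0.79664 <1
  x=-2.237: |R|=0.69525 <1
  x=-1.620: |R|=0.31555 <1
  x=-1.463: |R|=0.21009 <1
  x=-3.334: |R|=1.25837 >1
  x=-3.245: |R|=1.21718 >1
  x=-2.907: |R|=1.05400 >1
Stable set (-2.8000, 0).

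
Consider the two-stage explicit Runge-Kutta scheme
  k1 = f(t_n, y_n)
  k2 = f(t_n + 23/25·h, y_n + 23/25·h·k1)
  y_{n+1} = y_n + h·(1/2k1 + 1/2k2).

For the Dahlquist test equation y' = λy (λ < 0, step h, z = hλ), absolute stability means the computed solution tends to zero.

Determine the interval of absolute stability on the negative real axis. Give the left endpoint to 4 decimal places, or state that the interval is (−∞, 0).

z∈(-2.1739,0).

Test eqn y'=λy, z=hλ:
  k1=λy_n ⇒ h·k1=z·y_n;  k2=λ(1+23/25z)y_n ⇒ h·k2=z(1+23/25z)y_n
  y_{n+1}/y_n = 1 + 1/2z + 1/2z(1+23/25z) = 1 + z + 23/50z²
  ⇒ R(z) = 1 + z + 23/50z².

Need |R(x)|<1, x<0.
x=-0.32: |R|=0.7271
R=1: x+23/50x²=0 ⇒ x=−50/23=-2.1739; min R=1−1/(4·23/50)=0.4565>−1
Confirm numerically:
  x=-2.067: |R|=0.89834 <1
  x=-1.852: |R|=0.72576 <1
  x=-1.674: |R|=0.61505 <1
  x=-2.765: |R|=1.75180 >1
  x=-2.679: |R|=1.62244 >1
  x=-2.486: |R|=1.35689 >1
Stable set (-2.1739, 0).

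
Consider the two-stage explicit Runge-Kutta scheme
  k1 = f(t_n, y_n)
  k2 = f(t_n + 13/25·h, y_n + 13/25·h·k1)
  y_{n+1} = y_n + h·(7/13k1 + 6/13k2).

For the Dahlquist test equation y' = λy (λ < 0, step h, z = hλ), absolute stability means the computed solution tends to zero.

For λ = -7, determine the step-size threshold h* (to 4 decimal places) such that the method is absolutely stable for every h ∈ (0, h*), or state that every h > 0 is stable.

With y'=λy (z=hλ):
  k1=λy_n ⇒ h·k1=z·y_n;  k2=λ(1+13/25z)y_n ⇒ h·k2=z(1+13/25z)y_n
  y_{n+1}/y_n = 1 + 7/13z + 6/13z(1+13/25z) = 1 + z + 6/25z²
  R(z) = 1 + z + 6/25z².

Solve |R(x)|<1 on ℝ⁻.
x=-1.5: |R|=0.0400
R=1: x+6/25x²=0 ⇒ x=−25/6=-4.1667; min R=1−1/(4·6/25)=-0.0417>−1
Confirm numerically:
  x=-3.151: |R|=0.23191 <1
  x=-1.957: |R|=0.03784 <1
  x=-1.717: |R|=0.00946 <1
  x=-4.530: |R|=1.39502 >1
  x=-4.463: |R|=1.31741 >1
  x=-4.389: |R|=1.23420 >1
Stable set (-4.1667, 0).

(-4.1667,0); λ=-7 ⇒ h* = (25/6)/7 = 0.5952.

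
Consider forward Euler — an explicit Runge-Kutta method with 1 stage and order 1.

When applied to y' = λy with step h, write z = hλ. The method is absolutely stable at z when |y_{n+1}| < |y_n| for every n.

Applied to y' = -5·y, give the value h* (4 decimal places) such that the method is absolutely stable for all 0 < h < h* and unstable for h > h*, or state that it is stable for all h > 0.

With y'=λy (z=hλ):
  order 1, 1-stage ⇒ R(z)=1+z
  (e.g. R(-1.27)=-0.27000, |R|=0.27000)

Boundary: |R(x)|=1, x<0.
x=-1.27: |R|=0.2700
|R(-1.97)|=0.9700 |R(-1.67)|=0.6700 |R(-1.09)|=0.0900
Bisect:
  x_lo=-2.6778 |R|=1.6778  x_hi=-0.3922 |R|=0.6078
  mid=-1.53499 |R|=0.53499 →hi
  mid=-2.10640 |R|=1.10640 →lo
  mid=-1.82070 |R|=0.82070 →hi
  mid=-1.96355 |R|=0.96355 →hi
  mid=-2.03498 |R|=1.03498 →lo
  mid=-1.99926 |R|=0.99926 →hi
  mid=-2.01712 |R|=1.01712 →lo
  mid=-2.00819 |R|=1.00819 →lo
  ...
  [-2.00010,-1.99996] ⇒ x*=-2.0000
Stable set (-2.0000, 0).

(-2.0000,0); λ=-5 ⇒ h* = 0.4000.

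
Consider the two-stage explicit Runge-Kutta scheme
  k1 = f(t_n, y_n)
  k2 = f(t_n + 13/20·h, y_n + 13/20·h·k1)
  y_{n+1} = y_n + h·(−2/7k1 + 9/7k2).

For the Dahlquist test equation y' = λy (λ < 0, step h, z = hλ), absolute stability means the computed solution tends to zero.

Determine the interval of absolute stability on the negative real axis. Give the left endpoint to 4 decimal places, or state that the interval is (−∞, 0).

z∈(-1.1966,0).

Test eqn y'=λy, z=hλ:
  k1=λy_n ⇒ h·k1=z·y_n;  k2=λ(1+13/20z)y_n ⇒ h·k2=z(1+13/20z)y_n
  y_{n+1}/y_n = 1 − 2/7z + 9/7z(1+13/20z) = 1 + z + 117/140z²
  so R(z) = 1 + z + 117/140z².

Find x<0 with |R(x)|<1.
x=-0.6: |R|=0.7009
R=1: x+117/140x²=0 ⇒ x=−140/117=-1.1966; min R=1−1/(4·117/140)=0.7009>−1
Confirm numerically:
  x=-1.157: |R|=0.96173 <1
  x=-0.858: |R|=0.75722 <1
  x=-0.837: |R|=0.74848 <1
  x=-1.754: |R|=1.81709 >1
  x=-1.308: |R|=1.12179 >1
Stable set (-1.1966, 0).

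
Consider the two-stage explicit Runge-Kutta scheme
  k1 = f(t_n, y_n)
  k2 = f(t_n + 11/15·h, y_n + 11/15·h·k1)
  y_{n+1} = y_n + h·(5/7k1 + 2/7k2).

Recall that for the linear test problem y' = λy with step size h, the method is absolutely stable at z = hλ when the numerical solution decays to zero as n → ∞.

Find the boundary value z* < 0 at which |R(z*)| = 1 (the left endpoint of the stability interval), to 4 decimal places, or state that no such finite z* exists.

left endpoint -4.7727.

Set f=λy, z=hλ:
  k1=λy_n ⇒ h·k1=z·y_n;  k2=λ(1+11/15z)y_n ⇒ h·k2=z(1+11/15z)y_n
  y_{n+1}/y_n = 1 + 5/7z + 2/7z(1+11/15z) = 1 + z + 22/105z²
  R(z) = 1 + z + 22/105z².

Find x<0 with |R(x)|<1.
x=-1.56: |R|=0.0501
R=1: x+22/105x²=0 ⇒ x=−105/22=-4.7727; min R=1−1/(4·22/105)=-0.1932>−1
Confirm numerically:
  x=-3.596: |R|=0.11340 <1
  x=-2.844: |R|=0.14930 <1
  x=-2.112: |R|=0.17741 <1
  x=-5.325: |R|=1.61618 >1
  x=-4.847: |R|=1.07543 >1
So |R|<1 on (-4.7727, 0).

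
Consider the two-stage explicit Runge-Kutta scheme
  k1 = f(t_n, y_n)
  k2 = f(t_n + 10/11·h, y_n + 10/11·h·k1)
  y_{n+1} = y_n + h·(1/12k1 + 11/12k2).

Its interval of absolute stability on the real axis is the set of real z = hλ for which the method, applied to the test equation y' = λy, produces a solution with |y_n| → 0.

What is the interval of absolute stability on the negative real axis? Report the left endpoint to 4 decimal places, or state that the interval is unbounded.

On y'=λy, z=hλ:
  k1=λy_n ⇒ h·k1=z·y_n;  k2=λ(1+10/11z)y_n ⇒ h·k2=z(1+10/11z)y_n
  y_{n+1}/y_n = 1 + 1/12z + 11/12z(1+10/11z) = 1 + z + 5/6z²
  ⇒ R(z) = 1 + z + 5/6z².

Find x<0 with |R(x)|<1.
x=-0.3: |R|=0.7750
R=1: x+5/6x²=0 ⇒ x=−6/5=-1.2000; min R=1−1/(4·5/6)=0.7000>−1
Confirm numerically:
  x=-1.005: |R|=0.83669 <1
  x=-0.768: |R|=0.72352 <1
  x=-0.541: |R|=0.70290 <1
  x=-1.488: |R|=1.35712 >1
  x=-1.360: |R|=1.18133 >1
  x=-1.271: |R|=1.07520 >1
Stable set (-1.2000, 0).

z∈(-1.2000,0).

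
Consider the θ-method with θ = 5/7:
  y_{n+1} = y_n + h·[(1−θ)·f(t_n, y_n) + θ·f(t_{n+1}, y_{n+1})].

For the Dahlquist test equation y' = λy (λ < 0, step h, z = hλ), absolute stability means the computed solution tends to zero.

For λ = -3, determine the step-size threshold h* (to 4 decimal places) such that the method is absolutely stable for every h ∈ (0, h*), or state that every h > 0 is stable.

On y'=λy, z=hλ:
  y_{n+1} = y_n + z·[2/7·y_n + 5/7·y_{n+1}] ⇒ (1 − 5/7z)y_{n+1} = (1 + 2/7z)y_n
  Hence R(z) = (1 + 2/7z)/(1 − 5/7z).

Need |R(x)|<1, x<0.
x=-1.15: |R|=0.3686
x=-2: |R|=0.1765
x=-10: |R|=0.2281
x=-100: |R|=0.3807
θ=5/7≥1/2 ⇒ |1+2/7x|<|1−5/7x| ∀x<0 ⇒ interval (−∞,0).

(−∞, 0) — no finite endpoint. Any h>0 works for λ=-3.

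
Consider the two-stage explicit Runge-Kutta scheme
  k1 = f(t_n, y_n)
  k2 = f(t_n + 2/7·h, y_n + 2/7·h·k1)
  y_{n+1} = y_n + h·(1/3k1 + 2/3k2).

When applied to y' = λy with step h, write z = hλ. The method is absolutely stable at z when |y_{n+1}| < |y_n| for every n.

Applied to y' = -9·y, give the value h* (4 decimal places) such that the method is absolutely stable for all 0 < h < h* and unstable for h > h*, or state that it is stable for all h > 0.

(-5.2500,0); λ=-9 ⇒ h* = (21/4)/9 = 0.5833.

Set f=λy, z=hλ:
  k1=λy_n ⇒ h·k1=z·y_n;  k2=λ(1+2/7z)y_n ⇒ h·k2=z(1+2/7z)y_n
  y_{n+1}/y_n = 1 + 1/3z + 2/3z(1+2/7z) = 1 + z + 4/21z²
  ⇒ R(z) = 1 + z + 4/21z².

Boundary: |R(x)|=1, x<0.
x=-0.77: |R|=0.3429
R=1: x+4/21x²=0 ⇒ x=−21/4=-5.2500; min R=1−1/(4·4/21)=-0.3125>−1
Confirm numerically:
  x=-4.204: |R|=0.16240 <1
  x=-3.464: |R|=0.17842 <1
  x=-3.245: |R|=0.23928 <1
  x=-2.370: |R|=0.30011 <1
  x=-5.815: |R|=1.62580 >1
  x=-5.779: |R|=1.58230 >1
Stable set (-5.2500, 0).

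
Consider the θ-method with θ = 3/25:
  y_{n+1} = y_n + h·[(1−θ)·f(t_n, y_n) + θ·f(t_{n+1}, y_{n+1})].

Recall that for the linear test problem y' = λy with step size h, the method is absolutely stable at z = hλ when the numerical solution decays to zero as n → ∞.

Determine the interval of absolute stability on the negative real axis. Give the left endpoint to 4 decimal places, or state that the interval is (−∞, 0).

(-2.6316, 0).

Test eqn y'=λy, z=hλ:
  y_{n+1} = y_n + z·[22/25·y_n + 3/25·y_{n+1}] ⇒ (1 − 3/25z)y_{n+1} = (1 + 22/25z)y_n
  ⇒ R(z) = (1 + 22/25z)/(1 − 3/25z).

Boundary: |R(x)|=1, x<0.
x=-0.61: |R|=0.4316
R=−1: 1+22/25x = −1+3/25x ⇒ -19/25x=2 ⇒ x=2/(-19/25)=-2.6316
Confirm numerically:
  x=-2.356: |R|=0.83672 <1
  x=-1.885: |R|=0.53727 <1
  x=-1.805: |R|=0.48364 <1
  x=-1.774: |R|=0.46263 <1
  x=-2.896: |R|=1.14913 >1
  x=-2.764: |R|=1.07557 >1
  x=-2.726: |R|=1.05407 >1
So |R|<1 on (-2.6316, 0).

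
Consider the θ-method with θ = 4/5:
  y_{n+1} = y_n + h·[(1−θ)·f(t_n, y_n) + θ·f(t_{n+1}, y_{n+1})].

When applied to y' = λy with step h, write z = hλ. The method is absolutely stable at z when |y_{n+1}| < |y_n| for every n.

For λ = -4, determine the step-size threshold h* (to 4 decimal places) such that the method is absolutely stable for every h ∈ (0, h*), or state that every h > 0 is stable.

With y'=λy (z=hλ):
  y_{n+1} = y_n + z·[1/5·y_n + 4/5·y_{n+1}] ⇒ (1 − 4/5z)y_{n+1} = (1 + 1/5z)y_n
  ⇒ R(z) = (1 + 1/5z)/(1 − 4/5z).

Solve |R(x)|<1 on ℝ⁻.
x=-1.71: |R|=0.2779
x=-2: |R|=0.2308
x=-10: |R|=0.1111
x=-100: |R|=0.2346
θ=4/5≥1/2 ⇒ |1+1/5x|<|1−4/5x| ∀x<0 ⇒ stable on all of ℝ⁻.

(−∞, 0) — no finite endpoint. Any h>0 works for λ=-4.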